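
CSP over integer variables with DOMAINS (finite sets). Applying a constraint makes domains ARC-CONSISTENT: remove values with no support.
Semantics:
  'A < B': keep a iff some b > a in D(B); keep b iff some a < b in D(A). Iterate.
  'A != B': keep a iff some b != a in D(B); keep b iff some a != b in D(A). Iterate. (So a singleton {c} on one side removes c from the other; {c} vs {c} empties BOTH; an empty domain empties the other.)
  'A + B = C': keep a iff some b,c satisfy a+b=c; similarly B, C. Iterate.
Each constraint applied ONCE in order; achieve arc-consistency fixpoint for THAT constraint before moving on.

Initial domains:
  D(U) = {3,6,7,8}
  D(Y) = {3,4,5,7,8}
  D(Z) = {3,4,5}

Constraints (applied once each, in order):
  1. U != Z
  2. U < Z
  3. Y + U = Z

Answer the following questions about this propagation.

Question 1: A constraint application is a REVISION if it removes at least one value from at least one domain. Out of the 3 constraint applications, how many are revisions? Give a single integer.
Constraint 1 (U != Z) on D(U)={3,6,7,8} D(Z)={3,4,5}: no change => not a revision
Constraint 2 (U < Z) on D(U)={3,6,7,8} D(Z)={3,4,5}: U {3,6,7,8}->{3}; Z {3,4,5}->{4,5} => REVISION
Constraint 3 (Y + U = Z) on D(Y)={3,4,5,7,8} D(U)={3} D(Z)={4,5}: Y {3,4,5,7,8}->{}; U {3}->{}; Z {4,5}->{} => REVISION
Total revisions = 2

Answer: 2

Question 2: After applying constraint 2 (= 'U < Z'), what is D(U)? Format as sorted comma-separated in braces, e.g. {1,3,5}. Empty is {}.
Constraint 1 (U != Z) on D(U)={3,6,7,8} D(Z)={3,4,5}: no change
Constraint 2 (U < Z) on D(U)={3,6,7,8} D(Z)={3,4,5}: U {3,6,7,8}->{3}; Z {3,4,5}->{4,5}
So after constraint 2: D(U) = {3}

Answer: {3}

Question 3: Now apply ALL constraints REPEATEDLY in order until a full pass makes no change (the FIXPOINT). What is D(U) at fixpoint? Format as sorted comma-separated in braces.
pass 0 (initial): D(U)={3,6,7,8}
pass 1: U {3,6,7,8}->{}; Y {3,4,5,7,8}->{}; Z {3,4,5}->{}
pass 2: no change
Fixpoint after 2 passes: D(U) = {}

Answer: {}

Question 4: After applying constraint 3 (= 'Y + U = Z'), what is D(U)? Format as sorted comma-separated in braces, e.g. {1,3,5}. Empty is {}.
Answer: {}

Derivation:
Constraint 1 (U != Z) on D(U)={3,6,7,8} D(Z)={3,4,5}: no change
Constraint 2 (U < Z) on D(U)={3,6,7,8} D(Z)={3,4,5}: U {3,6,7,8}->{3}; Z {3,4,5}->{4,5}
Constraint 3 (Y + U = Z) on D(Y)={3,4,5,7,8} D(U)={3} D(Z)={4,5}: Y {3,4,5,7,8}->{}; U {3}->{}; Z {4,5}->{}
So after constraint 3: D(U) = {}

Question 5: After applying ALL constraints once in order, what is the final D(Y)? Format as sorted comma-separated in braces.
Answer: {}

Derivation:
Constraint 1 (U != Z) on D(U)={3,6,7,8} D(Z)={3,4,5}: no change
Constraint 2 (U < Z) on D(U)={3,6,7,8} D(Z)={3,4,5}: U {3,6,7,8}->{3}; Z {3,4,5}->{4,5}
Constraint 3 (Y + U = Z) on D(Y)={3,4,5,7,8} D(U)={3} D(Z)={4,5}: Y {3,4,5,7,8}->{}; U {3}->{}; Z {4,5}->{}
So after all 3 constraints: D(Y) = {}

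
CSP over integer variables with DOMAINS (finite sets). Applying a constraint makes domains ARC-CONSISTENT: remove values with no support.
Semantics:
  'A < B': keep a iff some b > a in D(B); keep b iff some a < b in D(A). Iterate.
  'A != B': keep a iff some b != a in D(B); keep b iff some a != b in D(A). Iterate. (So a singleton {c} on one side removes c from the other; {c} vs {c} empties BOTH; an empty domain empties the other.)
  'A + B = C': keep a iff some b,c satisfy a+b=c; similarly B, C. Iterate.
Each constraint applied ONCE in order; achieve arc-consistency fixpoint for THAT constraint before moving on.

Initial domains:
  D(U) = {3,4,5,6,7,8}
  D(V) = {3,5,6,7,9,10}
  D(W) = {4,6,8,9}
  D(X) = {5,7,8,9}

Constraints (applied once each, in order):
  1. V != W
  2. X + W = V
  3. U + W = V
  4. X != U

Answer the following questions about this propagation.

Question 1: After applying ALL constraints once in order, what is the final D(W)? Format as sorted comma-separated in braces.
Constraint 1 (V != W) on D(V)={3,5,6,7,9,10} D(W)={4,6,8,9}: no change
Constraint 2 (X + W = V) on D(X)={5,7,8,9} D(W)={4,6,8,9} D(V)={3,5,6,7,9,10}: X {5,7,8,9}->{5}; W {4,6,8,9}->{4}; V {3,5,6,7,9,10}->{9}
Constraint 3 (U + W = V) on D(U)={3,4,5,6,7,8} D(W)={4} D(V)={9}: U {3,4,5,6,7,8}->{5}
Constraint 4 (X != U) on D(X)={5} D(U)={5}: X {5}->{}; U {5}->{}
So after all 4 constraints: D(W) = {4}

Answer: {4}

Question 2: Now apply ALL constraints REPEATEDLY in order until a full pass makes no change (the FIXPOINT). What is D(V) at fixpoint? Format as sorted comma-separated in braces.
Answer: {}

Derivation:
pass 0 (initial): D(V)={3,5,6,7,9,10}
pass 1: U {3,4,5,6,7,8}->{}; V {3,5,6,7,9,10}->{9}; W {4,6,8,9}->{4}; X {5,7,8,9}->{}
pass 2: V {9}->{}; W {4}->{}
pass 3: no change
Fixpoint after 3 passes: D(V) = {}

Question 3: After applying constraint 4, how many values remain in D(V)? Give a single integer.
Constraint 1 (V != W) on D(V)={3,5,6,7,9,10} D(W)={4,6,8,9}: no change
Constraint 2 (X + W = V) on D(X)={5,7,8,9} D(W)={4,6,8,9} D(V)={3,5,6,7,9,10}: X {5,7,8,9}->{5}; W {4,6,8,9}->{4}; V {3,5,6,7,9,10}->{9}
Constraint 3 (U + W = V) on D(U)={3,4,5,6,7,8} D(W)={4} D(V)={9}: U {3,4,5,6,7,8}->{5}
Constraint 4 (X != U) on D(X)={5} D(U)={5}: X {5}->{}; U {5}->{}
So after constraint 4: D(V)={9}, size = 1

Answer: 1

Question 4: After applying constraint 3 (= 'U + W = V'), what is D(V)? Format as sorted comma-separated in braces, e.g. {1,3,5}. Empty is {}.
Constraint 1 (V != W) on D(V)={3,5,6,7,9,10} D(W)={4,6,8,9}: no change
Constraint 2 (X + W = V) on D(X)={5,7,8,9} D(W)={4,6,8,9} D(V)={3,5,6,7,9,10}: X {5,7,8,9}->{5}; W {4,6,8,9}->{4}; V {3,5,6,7,9,10}->{9}
Constraint 3 (U + W = V) on D(U)={3,4,5,6,7,8} D(W)={4} D(V)={9}: U {3,4,5,6,7,8}->{5}
So after constraint 3: D(V) = {9}

Answer: {9}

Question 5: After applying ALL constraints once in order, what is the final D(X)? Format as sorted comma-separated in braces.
Answer: {}

Derivation:
Constraint 1 (V != W) on D(V)={3,5,6,7,9,10} D(W)={4,6,8,9}: no change
Constraint 2 (X + W = V) on D(X)={5,7,8,9} D(W)={4,6,8,9} D(V)={3,5,6,7,9,10}: X {5,7,8,9}->{5}; W {4,6,8,9}->{4}; V {3,5,6,7,9,10}->{9}
Constraint 3 (U + W = V) on D(U)={3,4,5,6,7,8} D(W)={4} D(V)={9}: U {3,4,5,6,7,8}->{5}
Constraint 4 (X != U) on D(X)={5} D(U)={5}: X {5}->{}; U {5}->{}
So after all 4 constraints: D(X) = {}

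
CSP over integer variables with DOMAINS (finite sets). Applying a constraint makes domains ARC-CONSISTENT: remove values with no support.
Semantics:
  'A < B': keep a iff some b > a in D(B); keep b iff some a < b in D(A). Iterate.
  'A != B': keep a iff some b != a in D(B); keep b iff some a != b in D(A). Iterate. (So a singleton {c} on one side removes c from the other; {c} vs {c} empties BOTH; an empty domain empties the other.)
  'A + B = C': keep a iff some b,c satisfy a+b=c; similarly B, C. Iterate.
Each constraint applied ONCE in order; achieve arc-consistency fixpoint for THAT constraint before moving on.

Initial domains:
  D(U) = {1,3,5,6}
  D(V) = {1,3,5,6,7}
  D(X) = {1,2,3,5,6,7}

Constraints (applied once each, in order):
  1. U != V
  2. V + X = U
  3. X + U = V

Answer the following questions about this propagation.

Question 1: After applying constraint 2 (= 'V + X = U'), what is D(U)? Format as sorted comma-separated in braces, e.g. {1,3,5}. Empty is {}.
Constraint 1 (U != V) on D(U)={1,3,5,6} D(V)={1,3,5,6,7}: no change
Constraint 2 (V + X = U) on D(V)={1,3,5,6,7} D(X)={1,2,3,5,6,7} D(U)={1,3,5,6}: V {1,3,5,6,7}->{1,3,5}; X {1,2,3,5,6,7}->{1,2,3,5}; U {1,3,5,6}->{3,5,6}
So after constraint 2: D(U) = {3,5,6}

Answer: {3,5,6}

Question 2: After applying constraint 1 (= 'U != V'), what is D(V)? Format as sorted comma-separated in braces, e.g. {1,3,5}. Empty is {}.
Constraint 1 (U != V) on D(U)={1,3,5,6} D(V)={1,3,5,6,7}: no change
So after constraint 1: D(V) = {1,3,5,6,7}

Answer: {1,3,5,6,7}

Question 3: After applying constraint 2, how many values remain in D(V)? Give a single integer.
Answer: 3

Derivation:
Constraint 1 (U != V) on D(U)={1,3,5,6} D(V)={1,3,5,6,7}: no change
Constraint 2 (V + X = U) on D(V)={1,3,5,6,7} D(X)={1,2,3,5,6,7} D(U)={1,3,5,6}: V {1,3,5,6,7}->{1,3,5}; X {1,2,3,5,6,7}->{1,2,3,5}; U {1,3,5,6}->{3,5,6}
So after constraint 2: D(V)={1,3,5}, size = 3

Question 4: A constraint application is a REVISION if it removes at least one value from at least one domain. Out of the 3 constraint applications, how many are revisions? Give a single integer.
Answer: 2

Derivation:
Constraint 1 (U != V) on D(U)={1,3,5,6} D(V)={1,3,5,6,7}: no change => not a revision
Constraint 2 (V + X = U) on D(V)={1,3,5,6,7} D(X)={1,2,3,5,6,7} D(U)={1,3,5,6}: V {1,3,5,6,7}->{1,3,5}; X {1,2,3,5,6,7}->{1,2,3,5}; U {1,3,5,6}->{3,5,6} => REVISION
Constraint 3 (X + U = V) on D(X)={1,2,3,5} D(U)={3,5,6} D(V)={1,3,5}: X {1,2,3,5}->{2}; U {3,5,6}->{3}; V {1,3,5}->{5} => REVISION
Total revisions = 2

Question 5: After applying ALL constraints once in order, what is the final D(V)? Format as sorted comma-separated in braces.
Answer: {5}

Derivation:
Constraint 1 (U != V) on D(U)={1,3,5,6} D(V)={1,3,5,6,7}: no change
Constraint 2 (V + X = U) on D(V)={1,3,5,6,7} D(X)={1,2,3,5,6,7} D(U)={1,3,5,6}: V {1,3,5,6,7}->{1,3,5}; X {1,2,3,5,6,7}->{1,2,3,5}; U {1,3,5,6}->{3,5,6}
Constraint 3 (X + U = V) on D(X)={1,2,3,5} D(U)={3,5,6} D(V)={1,3,5}: X {1,2,3,5}->{2}; U {3,5,6}->{3}; V {1,3,5}->{5}
So after all 3 constraints: D(V) = {5}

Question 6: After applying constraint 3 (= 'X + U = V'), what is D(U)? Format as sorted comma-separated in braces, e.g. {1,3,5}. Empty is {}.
Constraint 1 (U != V) on D(U)={1,3,5,6} D(V)={1,3,5,6,7}: no change
Constraint 2 (V + X = U) on D(V)={1,3,5,6,7} D(X)={1,2,3,5,6,7} D(U)={1,3,5,6}: V {1,3,5,6,7}->{1,3,5}; X {1,2,3,5,6,7}->{1,2,3,5}; U {1,3,5,6}->{3,5,6}
Constraint 3 (X + U = V) on D(X)={1,2,3,5} D(U)={3,5,6} D(V)={1,3,5}: X {1,2,3,5}->{2}; U {3,5,6}->{3}; V {1,3,5}->{5}
So after constraint 3: D(U) = {3}

Answer: {3}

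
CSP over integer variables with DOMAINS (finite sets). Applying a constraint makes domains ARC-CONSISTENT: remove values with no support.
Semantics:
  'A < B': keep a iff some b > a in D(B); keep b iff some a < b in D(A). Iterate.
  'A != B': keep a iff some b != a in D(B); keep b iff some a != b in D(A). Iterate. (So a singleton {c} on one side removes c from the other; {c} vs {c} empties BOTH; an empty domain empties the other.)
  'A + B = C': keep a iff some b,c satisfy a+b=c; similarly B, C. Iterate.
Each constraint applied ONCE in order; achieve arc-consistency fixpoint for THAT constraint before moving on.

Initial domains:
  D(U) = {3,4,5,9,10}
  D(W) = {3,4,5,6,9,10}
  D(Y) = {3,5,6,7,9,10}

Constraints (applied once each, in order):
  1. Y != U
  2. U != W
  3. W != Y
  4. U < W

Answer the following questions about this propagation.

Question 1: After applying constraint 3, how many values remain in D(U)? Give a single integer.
Answer: 5

Derivation:
Constraint 1 (Y != U) on D(Y)={3,5,6,7,9,10} D(U)={3,4,5,9,10}: no change
Constraint 2 (U != W) on D(U)={3,4,5,9,10} D(W)={3,4,5,6,9,10}: no change
Constraint 3 (W != Y) on D(W)={3,4,5,6,9,10} D(Y)={3,5,6,7,9,10}: no change
So after constraint 3: D(U)={3,4,5,9,10}, size = 5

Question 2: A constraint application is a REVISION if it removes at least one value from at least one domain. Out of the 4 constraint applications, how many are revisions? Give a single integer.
Constraint 1 (Y != U) on D(Y)={3,5,6,7,9,10} D(U)={3,4,5,9,10}: no change => not a revision
Constraint 2 (U != W) on D(U)={3,4,5,9,10} D(W)={3,4,5,6,9,10}: no change => not a revision
Constraint 3 (W != Y) on D(W)={3,4,5,6,9,10} D(Y)={3,5,6,7,9,10}: no change => not a revision
Constraint 4 (U < W) on D(U)={3,4,5,9,10} D(W)={3,4,5,6,9,10}: U {3,4,5,9,10}->{3,4,5,9}; W {3,4,5,6,9,10}->{4,5,6,9,10} => REVISION
Total revisions = 1

Answer: 1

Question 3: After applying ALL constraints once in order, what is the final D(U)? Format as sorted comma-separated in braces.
Constraint 1 (Y != U) on D(Y)={3,5,6,7,9,10} D(U)={3,4,5,9,10}: no change
Constraint 2 (U != W) on D(U)={3,4,5,9,10} D(W)={3,4,5,6,9,10}: no change
Constraint 3 (W != Y) on D(W)={3,4,5,6,9,10} D(Y)={3,5,6,7,9,10}: no change
Constraint 4 (U < W) on D(U)={3,4,5,9,10} D(W)={3,4,5,6,9,10}: U {3,4,5,9,10}->{3,4,5,9}; W {3,4,5,6,9,10}->{4,5,6,9,10}
So after all 4 constraints: D(U) = {3,4,5,9}

Answer: {3,4,5,9}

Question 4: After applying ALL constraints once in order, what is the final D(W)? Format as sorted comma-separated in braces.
Answer: {4,5,6,9,10}

Derivation:
Constraint 1 (Y != U) on D(Y)={3,5,6,7,9,10} D(U)={3,4,5,9,10}: no change
Constraint 2 (U != W) on D(U)={3,4,5,9,10} D(W)={3,4,5,6,9,10}: no change
Constraint 3 (W != Y) on D(W)={3,4,5,6,9,10} D(Y)={3,5,6,7,9,10}: no change
Constraint 4 (U < W) on D(U)={3,4,5,9,10} D(W)={3,4,5,6,9,10}: U {3,4,5,9,10}->{3,4,5,9}; W {3,4,5,6,9,10}->{4,5,6,9,10}
So after all 4 constraints: D(W) = {4,5,6,9,10}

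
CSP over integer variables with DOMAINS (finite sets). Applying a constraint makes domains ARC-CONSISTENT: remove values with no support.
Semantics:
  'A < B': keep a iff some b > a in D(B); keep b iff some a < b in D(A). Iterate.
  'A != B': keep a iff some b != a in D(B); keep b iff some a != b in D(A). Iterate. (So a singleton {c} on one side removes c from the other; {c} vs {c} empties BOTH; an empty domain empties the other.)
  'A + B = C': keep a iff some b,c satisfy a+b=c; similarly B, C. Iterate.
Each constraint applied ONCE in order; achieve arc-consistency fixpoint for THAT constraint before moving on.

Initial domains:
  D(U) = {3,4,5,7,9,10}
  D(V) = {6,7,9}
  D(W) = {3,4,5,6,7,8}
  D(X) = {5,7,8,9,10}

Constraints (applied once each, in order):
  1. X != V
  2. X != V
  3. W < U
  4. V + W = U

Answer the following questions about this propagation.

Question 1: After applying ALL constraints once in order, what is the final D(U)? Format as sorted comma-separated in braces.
Answer: {9,10}

Derivation:
Constraint 1 (X != V) on D(X)={5,7,8,9,10} D(V)={6,7,9}: no change
Constraint 2 (X != V) on D(X)={5,7,8,9,10} D(V)={6,7,9}: no change
Constraint 3 (W < U) on D(W)={3,4,5,6,7,8} D(U)={3,4,5,7,9,10}: U {3,4,5,7,9,10}->{4,5,7,9,10}
Constraint 4 (V + W = U) on D(V)={6,7,9} D(W)={3,4,5,6,7,8} D(U)={4,5,7,9,10}: V {6,7,9}->{6,7}; W {3,4,5,6,7,8}->{3,4}; U {4,5,7,9,10}->{9,10}
So after all 4 constraints: D(U) = {9,10}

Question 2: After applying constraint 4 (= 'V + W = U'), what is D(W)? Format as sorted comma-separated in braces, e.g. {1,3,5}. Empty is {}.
Answer: {3,4}

Derivation:
Constraint 1 (X != V) on D(X)={5,7,8,9,10} D(V)={6,7,9}: no change
Constraint 2 (X != V) on D(X)={5,7,8,9,10} D(V)={6,7,9}: no change
Constraint 3 (W < U) on D(W)={3,4,5,6,7,8} D(U)={3,4,5,7,9,10}: U {3,4,5,7,9,10}->{4,5,7,9,10}
Constraint 4 (V + W = U) on D(V)={6,7,9} D(W)={3,4,5,6,7,8} D(U)={4,5,7,9,10}: V {6,7,9}->{6,7}; W {3,4,5,6,7,8}->{3,4}; U {4,5,7,9,10}->{9,10}
So after constraint 4: D(W) = {3,4}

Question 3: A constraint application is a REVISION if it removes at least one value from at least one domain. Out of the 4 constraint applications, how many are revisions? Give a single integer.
Constraint 1 (X != V) on D(X)={5,7,8,9,10} D(V)={6,7,9}: no change => not a revision
Constraint 2 (X != V) on D(X)={5,7,8,9,10} D(V)={6,7,9}: no change => not a revision
Constraint 3 (W < U) on D(W)={3,4,5,6,7,8} D(U)={3,4,5,7,9,10}: U {3,4,5,7,9,10}->{4,5,7,9,10} => REVISION
Constraint 4 (V + W = U) on D(V)={6,7,9} D(W)={3,4,5,6,7,8} D(U)={4,5,7,9,10}: V {6,7,9}->{6,7}; W {3,4,5,6,7,8}->{3,4}; U {4,5,7,9,10}->{9,10} => REVISION
Total revisions = 2

Answer: 2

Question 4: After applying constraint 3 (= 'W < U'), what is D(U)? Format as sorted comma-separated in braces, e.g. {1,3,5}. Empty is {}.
Answer: {4,5,7,9,10}

Derivation:
Constraint 1 (X != V) on D(X)={5,7,8,9,10} D(V)={6,7,9}: no change
Constraint 2 (X != V) on D(X)={5,7,8,9,10} D(V)={6,7,9}: no change
Constraint 3 (W < U) on D(W)={3,4,5,6,7,8} D(U)={3,4,5,7,9,10}: U {3,4,5,7,9,10}->{4,5,7,9,10}
So after constraint 3: D(U) = {4,5,7,9,10}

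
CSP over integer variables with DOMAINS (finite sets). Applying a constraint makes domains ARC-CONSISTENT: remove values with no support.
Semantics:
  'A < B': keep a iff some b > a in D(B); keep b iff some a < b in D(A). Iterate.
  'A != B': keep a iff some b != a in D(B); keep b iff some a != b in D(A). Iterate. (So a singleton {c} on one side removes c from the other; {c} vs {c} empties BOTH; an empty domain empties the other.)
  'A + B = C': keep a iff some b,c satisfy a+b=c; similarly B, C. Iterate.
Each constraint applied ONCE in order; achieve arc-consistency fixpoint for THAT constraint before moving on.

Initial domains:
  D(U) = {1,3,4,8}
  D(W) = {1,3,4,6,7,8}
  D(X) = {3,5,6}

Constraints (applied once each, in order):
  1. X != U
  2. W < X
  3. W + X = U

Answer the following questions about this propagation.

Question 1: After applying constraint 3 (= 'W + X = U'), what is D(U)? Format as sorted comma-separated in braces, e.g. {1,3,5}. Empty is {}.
Answer: {4,8}

Derivation:
Constraint 1 (X != U) on D(X)={3,5,6} D(U)={1,3,4,8}: no change
Constraint 2 (W < X) on D(W)={1,3,4,6,7,8} D(X)={3,5,6}: W {1,3,4,6,7,8}->{1,3,4}
Constraint 3 (W + X = U) on D(W)={1,3,4} D(X)={3,5,6} D(U)={1,3,4,8}: W {1,3,4}->{1,3}; X {3,5,6}->{3,5}; U {1,3,4,8}->{4,8}
So after constraint 3: D(U) = {4,8}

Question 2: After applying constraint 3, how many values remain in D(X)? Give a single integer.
Constraint 1 (X != U) on D(X)={3,5,6} D(U)={1,3,4,8}: no change
Constraint 2 (W < X) on D(W)={1,3,4,6,7,8} D(X)={3,5,6}: W {1,3,4,6,7,8}->{1,3,4}
Constraint 3 (W + X = U) on D(W)={1,3,4} D(X)={3,5,6} D(U)={1,3,4,8}: W {1,3,4}->{1,3}; X {3,5,6}->{3,5}; U {1,3,4,8}->{4,8}
So after constraint 3: D(X)={3,5}, size = 2

Answer: 2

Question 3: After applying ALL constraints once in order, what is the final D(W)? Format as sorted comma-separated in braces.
Answer: {1,3}

Derivation:
Constraint 1 (X != U) on D(X)={3,5,6} D(U)={1,3,4,8}: no change
Constraint 2 (W < X) on D(W)={1,3,4,6,7,8} D(X)={3,5,6}: W {1,3,4,6,7,8}->{1,3,4}
Constraint 3 (W + X = U) on D(W)={1,3,4} D(X)={3,5,6} D(U)={1,3,4,8}: W {1,3,4}->{1,3}; X {3,5,6}->{3,5}; U {1,3,4,8}->{4,8}
So after all 3 constraints: D(W) = {1,3}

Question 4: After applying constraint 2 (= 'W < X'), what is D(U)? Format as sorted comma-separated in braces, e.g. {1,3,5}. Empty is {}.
Constraint 1 (X != U) on D(X)={3,5,6} D(U)={1,3,4,8}: no change
Constraint 2 (W < X) on D(W)={1,3,4,6,7,8} D(X)={3,5,6}: W {1,3,4,6,7,8}->{1,3,4}
So after constraint 2: D(U) = {1,3,4,8}

Answer: {1,3,4,8}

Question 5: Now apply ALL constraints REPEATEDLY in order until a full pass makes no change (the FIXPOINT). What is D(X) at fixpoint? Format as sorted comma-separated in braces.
Answer: {3,5}

Derivation:
pass 0 (initial): D(X)={3,5,6}
pass 1: U {1,3,4,8}->{4,8}; W {1,3,4,6,7,8}->{1,3}; X {3,5,6}->{3,5}
pass 2: no change
Fixpoint after 2 passes: D(X) = {3,5}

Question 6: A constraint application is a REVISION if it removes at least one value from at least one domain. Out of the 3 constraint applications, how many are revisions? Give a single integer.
Constraint 1 (X != U) on D(X)={3,5,6} D(U)={1,3,4,8}: no change => not a revision
Constraint 2 (W < X) on D(W)={1,3,4,6,7,8} D(X)={3,5,6}: W {1,3,4,6,7,8}->{1,3,4} => REVISION
Constraint 3 (W + X = U) on D(W)={1,3,4} D(X)={3,5,6} D(U)={1,3,4,8}: W {1,3,4}->{1,3}; X {3,5,6}->{3,5}; U {1,3,4,8}->{4,8} => REVISION
Total revisions = 2

Answer: 2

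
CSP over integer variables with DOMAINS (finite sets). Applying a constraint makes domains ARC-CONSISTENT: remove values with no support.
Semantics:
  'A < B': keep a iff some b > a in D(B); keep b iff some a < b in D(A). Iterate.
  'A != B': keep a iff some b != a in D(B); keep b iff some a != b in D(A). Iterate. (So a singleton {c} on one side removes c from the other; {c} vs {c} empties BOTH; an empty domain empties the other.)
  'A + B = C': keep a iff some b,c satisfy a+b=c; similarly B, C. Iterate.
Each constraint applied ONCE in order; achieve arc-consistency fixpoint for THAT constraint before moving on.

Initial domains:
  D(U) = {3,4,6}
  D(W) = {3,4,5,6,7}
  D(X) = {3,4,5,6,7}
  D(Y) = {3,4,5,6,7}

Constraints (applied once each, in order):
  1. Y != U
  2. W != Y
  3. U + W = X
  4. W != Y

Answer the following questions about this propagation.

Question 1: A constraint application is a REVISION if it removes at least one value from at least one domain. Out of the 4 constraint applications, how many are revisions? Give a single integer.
Answer: 1

Derivation:
Constraint 1 (Y != U) on D(Y)={3,4,5,6,7} D(U)={3,4,6}: no change => not a revision
Constraint 2 (W != Y) on D(W)={3,4,5,6,7} D(Y)={3,4,5,6,7}: no change => not a revision
Constraint 3 (U + W = X) on D(U)={3,4,6} D(W)={3,4,5,6,7} D(X)={3,4,5,6,7}: U {3,4,6}->{3,4}; W {3,4,5,6,7}->{3,4}; X {3,4,5,6,7}->{6,7} => REVISION
Constraint 4 (W != Y) on D(W)={3,4} D(Y)={3,4,5,6,7}: no change => not a revision
Total revisions = 1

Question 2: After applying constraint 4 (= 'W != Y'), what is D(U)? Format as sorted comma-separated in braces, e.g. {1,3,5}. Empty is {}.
Answer: {3,4}

Derivation:
Constraint 1 (Y != U) on D(Y)={3,4,5,6,7} D(U)={3,4,6}: no change
Constraint 2 (W != Y) on D(W)={3,4,5,6,7} D(Y)={3,4,5,6,7}: no change
Constraint 3 (U + W = X) on D(U)={3,4,6} D(W)={3,4,5,6,7} D(X)={3,4,5,6,7}: U {3,4,6}->{3,4}; W {3,4,5,6,7}->{3,4}; X {3,4,5,6,7}->{6,7}
Constraint 4 (W != Y) on D(W)={3,4} D(Y)={3,4,5,6,7}: no change
So after constraint 4: D(U) = {3,4}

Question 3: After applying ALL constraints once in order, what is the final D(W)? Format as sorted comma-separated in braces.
Constraint 1 (Y != U) on D(Y)={3,4,5,6,7} D(U)={3,4,6}: no change
Constraint 2 (W != Y) on D(W)={3,4,5,6,7} D(Y)={3,4,5,6,7}: no change
Constraint 3 (U + W = X) on D(U)={3,4,6} D(W)={3,4,5,6,7} D(X)={3,4,5,6,7}: U {3,4,6}->{3,4}; W {3,4,5,6,7}->{3,4}; X {3,4,5,6,7}->{6,7}
Constraint 4 (W != Y) on D(W)={3,4} D(Y)={3,4,5,6,7}: no change
So after all 4 constraints: D(W) = {3,4}

Answer: {3,4}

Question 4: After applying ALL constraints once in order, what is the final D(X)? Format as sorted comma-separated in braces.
Answer: {6,7}

Derivation:
Constraint 1 (Y != U) on D(Y)={3,4,5,6,7} D(U)={3,4,6}: no change
Constraint 2 (W != Y) on D(W)={3,4,5,6,7} D(Y)={3,4,5,6,7}: no change
Constraint 3 (U + W = X) on D(U)={3,4,6} D(W)={3,4,5,6,7} D(X)={3,4,5,6,7}: U {3,4,6}->{3,4}; W {3,4,5,6,7}->{3,4}; X {3,4,5,6,7}->{6,7}
Constraint 4 (W != Y) on D(W)={3,4} D(Y)={3,4,5,6,7}: no change
So after all 4 constraints: D(X) = {6,7}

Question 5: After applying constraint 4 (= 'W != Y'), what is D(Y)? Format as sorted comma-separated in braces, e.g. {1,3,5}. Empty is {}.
Constraint 1 (Y != U) on D(Y)={3,4,5,6,7} D(U)={3,4,6}: no change
Constraint 2 (W != Y) on D(W)={3,4,5,6,7} D(Y)={3,4,5,6,7}: no change
Constraint 3 (U + W = X) on D(U)={3,4,6} D(W)={3,4,5,6,7} D(X)={3,4,5,6,7}: U {3,4,6}->{3,4}; W {3,4,5,6,7}->{3,4}; X {3,4,5,6,7}->{6,7}
Constraint 4 (W != Y) on D(W)={3,4} D(Y)={3,4,5,6,7}: no change
So after constraint 4: D(Y) = {3,4,5,6,7}

Answer: {3,4,5,6,7}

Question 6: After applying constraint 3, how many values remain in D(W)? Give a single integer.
Answer: 2

Derivation:
Constraint 1 (Y != U) on D(Y)={3,4,5,6,7} D(U)={3,4,6}: no change
Constraint 2 (W != Y) on D(W)={3,4,5,6,7} D(Y)={3,4,5,6,7}: no change
Constraint 3 (U + W = X) on D(U)={3,4,6} D(W)={3,4,5,6,7} D(X)={3,4,5,6,7}: U {3,4,6}->{3,4}; W {3,4,5,6,7}->{3,4}; X {3,4,5,6,7}->{6,7}
So after constraint 3: D(W)={3,4}, size = 2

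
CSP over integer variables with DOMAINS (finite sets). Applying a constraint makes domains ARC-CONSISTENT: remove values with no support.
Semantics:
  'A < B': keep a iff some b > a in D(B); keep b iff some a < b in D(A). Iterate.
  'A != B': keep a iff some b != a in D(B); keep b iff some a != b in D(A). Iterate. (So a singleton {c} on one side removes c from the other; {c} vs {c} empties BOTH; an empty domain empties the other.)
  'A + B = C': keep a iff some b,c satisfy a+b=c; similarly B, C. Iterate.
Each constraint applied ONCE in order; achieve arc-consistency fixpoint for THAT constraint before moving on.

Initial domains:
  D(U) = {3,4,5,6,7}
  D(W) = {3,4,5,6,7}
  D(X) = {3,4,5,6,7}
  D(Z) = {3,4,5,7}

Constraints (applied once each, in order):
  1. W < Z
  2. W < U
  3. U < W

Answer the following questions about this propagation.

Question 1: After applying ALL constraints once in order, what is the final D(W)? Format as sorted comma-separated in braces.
Answer: {5,6}

Derivation:
Constraint 1 (W < Z) on D(W)={3,4,5,6,7} D(Z)={3,4,5,7}: W {3,4,5,6,7}->{3,4,5,6}; Z {3,4,5,7}->{4,5,7}
Constraint 2 (W < U) on D(W)={3,4,5,6} D(U)={3,4,5,6,7}: U {3,4,5,6,7}->{4,5,6,7}
Constraint 3 (U < W) on D(U)={4,5,6,7} D(W)={3,4,5,6}: U {4,5,6,7}->{4,5}; W {3,4,5,6}->{5,6}
So after all 3 constraints: D(W) = {5,6}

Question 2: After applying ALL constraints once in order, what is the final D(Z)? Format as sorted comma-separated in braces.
Answer: {4,5,7}

Derivation:
Constraint 1 (W < Z) on D(W)={3,4,5,6,7} D(Z)={3,4,5,7}: W {3,4,5,6,7}->{3,4,5,6}; Z {3,4,5,7}->{4,5,7}
Constraint 2 (W < U) on D(W)={3,4,5,6} D(U)={3,4,5,6,7}: U {3,4,5,6,7}->{4,5,6,7}
Constraint 3 (U < W) on D(U)={4,5,6,7} D(W)={3,4,5,6}: U {4,5,6,7}->{4,5}; W {3,4,5,6}->{5,6}
So after all 3 constraints: D(Z) = {4,5,7}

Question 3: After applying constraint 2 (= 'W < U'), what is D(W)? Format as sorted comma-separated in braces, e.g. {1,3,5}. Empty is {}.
Constraint 1 (W < Z) on D(W)={3,4,5,6,7} D(Z)={3,4,5,7}: W {3,4,5,6,7}->{3,4,5,6}; Z {3,4,5,7}->{4,5,7}
Constraint 2 (W < U) on D(W)={3,4,5,6} D(U)={3,4,5,6,7}: U {3,4,5,6,7}->{4,5,6,7}
So after constraint 2: D(W) = {3,4,5,6}

Answer: {3,4,5,6}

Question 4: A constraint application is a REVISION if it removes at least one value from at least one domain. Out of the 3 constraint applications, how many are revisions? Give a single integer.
Answer: 3

Derivation:
Constraint 1 (W < Z) on D(W)={3,4,5,6,7} D(Z)={3,4,5,7}: W {3,4,5,6,7}->{3,4,5,6}; Z {3,4,5,7}->{4,5,7} => REVISION
Constraint 2 (W < U) on D(W)={3,4,5,6} D(U)={3,4,5,6,7}: U {3,4,5,6,7}->{4,5,6,7} => REVISION
Constraint 3 (U < W) on D(U)={4,5,6,7} D(W)={3,4,5,6}: U {4,5,6,7}->{4,5}; W {3,4,5,6}->{5,6} => REVISION
Total revisions = 3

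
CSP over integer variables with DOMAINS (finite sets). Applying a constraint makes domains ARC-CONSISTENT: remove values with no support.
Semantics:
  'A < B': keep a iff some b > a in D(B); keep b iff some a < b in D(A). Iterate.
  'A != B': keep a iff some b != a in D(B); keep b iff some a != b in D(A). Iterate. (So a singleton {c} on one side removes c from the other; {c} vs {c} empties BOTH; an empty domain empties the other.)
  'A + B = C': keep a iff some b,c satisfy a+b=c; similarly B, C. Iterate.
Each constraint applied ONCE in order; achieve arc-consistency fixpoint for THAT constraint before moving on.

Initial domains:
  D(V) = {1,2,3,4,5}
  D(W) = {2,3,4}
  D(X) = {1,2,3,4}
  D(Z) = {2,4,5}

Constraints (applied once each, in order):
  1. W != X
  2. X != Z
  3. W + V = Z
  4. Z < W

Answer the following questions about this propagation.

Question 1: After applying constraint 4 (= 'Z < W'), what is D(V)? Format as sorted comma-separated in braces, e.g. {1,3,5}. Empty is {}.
Answer: {1,2,3}

Derivation:
Constraint 1 (W != X) on D(W)={2,3,4} D(X)={1,2,3,4}: no change
Constraint 2 (X != Z) on D(X)={1,2,3,4} D(Z)={2,4,5}: no change
Constraint 3 (W + V = Z) on D(W)={2,3,4} D(V)={1,2,3,4,5} D(Z)={2,4,5}: V {1,2,3,4,5}->{1,2,3}; Z {2,4,5}->{4,5}
Constraint 4 (Z < W) on D(Z)={4,5} D(W)={2,3,4}: Z {4,5}->{}; W {2,3,4}->{}
So after constraint 4: D(V) = {1,2,3}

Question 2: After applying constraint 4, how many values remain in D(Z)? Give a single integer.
Answer: 0

Derivation:
Constraint 1 (W != X) on D(W)={2,3,4} D(X)={1,2,3,4}: no change
Constraint 2 (X != Z) on D(X)={1,2,3,4} D(Z)={2,4,5}: no change
Constraint 3 (W + V = Z) on D(W)={2,3,4} D(V)={1,2,3,4,5} D(Z)={2,4,5}: V {1,2,3,4,5}->{1,2,3}; Z {2,4,5}->{4,5}
Constraint 4 (Z < W) on D(Z)={4,5} D(W)={2,3,4}: Z {4,5}->{}; W {2,3,4}->{}
So after constraint 4: D(Z)={}, size = 0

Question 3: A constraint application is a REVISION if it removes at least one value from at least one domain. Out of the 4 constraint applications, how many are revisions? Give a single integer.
Answer: 2

Derivation:
Constraint 1 (W != X) on D(W)={2,3,4} D(X)={1,2,3,4}: no change => not a revision
Constraint 2 (X != Z) on D(X)={1,2,3,4} D(Z)={2,4,5}: no change => not a revision
Constraint 3 (W + V = Z) on D(W)={2,3,4} D(V)={1,2,3,4,5} D(Z)={2,4,5}: V {1,2,3,4,5}->{1,2,3}; Z {2,4,5}->{4,5} => REVISION
Constraint 4 (Z < W) on D(Z)={4,5} D(W)={2,3,4}: Z {4,5}->{}; W {2,3,4}->{} => REVISION
Total revisions = 2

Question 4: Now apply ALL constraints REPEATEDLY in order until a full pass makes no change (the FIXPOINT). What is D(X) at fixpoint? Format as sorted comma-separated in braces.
pass 0 (initial): D(X)={1,2,3,4}
pass 1: V {1,2,3,4,5}->{1,2,3}; W {2,3,4}->{}; Z {2,4,5}->{}
pass 2: V {1,2,3}->{}; X {1,2,3,4}->{}
pass 3: no change
Fixpoint after 3 passes: D(X) = {}

Answer: {}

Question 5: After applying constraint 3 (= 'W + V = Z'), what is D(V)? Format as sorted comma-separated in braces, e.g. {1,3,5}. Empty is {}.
Answer: {1,2,3}

Derivation:
Constraint 1 (W != X) on D(W)={2,3,4} D(X)={1,2,3,4}: no change
Constraint 2 (X != Z) on D(X)={1,2,3,4} D(Z)={2,4,5}: no change
Constraint 3 (W + V = Z) on D(W)={2,3,4} D(V)={1,2,3,4,5} D(Z)={2,4,5}: V {1,2,3,4,5}->{1,2,3}; Z {2,4,5}->{4,5}
So after constraint 3: D(V) = {1,2,3}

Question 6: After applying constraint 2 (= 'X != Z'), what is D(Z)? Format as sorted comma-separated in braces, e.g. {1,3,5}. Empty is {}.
Answer: {2,4,5}

Derivation:
Constraint 1 (W != X) on D(W)={2,3,4} D(X)={1,2,3,4}: no change
Constraint 2 (X != Z) on D(X)={1,2,3,4} D(Z)={2,4,5}: no change
So after constraint 2: D(Z) = {2,4,5}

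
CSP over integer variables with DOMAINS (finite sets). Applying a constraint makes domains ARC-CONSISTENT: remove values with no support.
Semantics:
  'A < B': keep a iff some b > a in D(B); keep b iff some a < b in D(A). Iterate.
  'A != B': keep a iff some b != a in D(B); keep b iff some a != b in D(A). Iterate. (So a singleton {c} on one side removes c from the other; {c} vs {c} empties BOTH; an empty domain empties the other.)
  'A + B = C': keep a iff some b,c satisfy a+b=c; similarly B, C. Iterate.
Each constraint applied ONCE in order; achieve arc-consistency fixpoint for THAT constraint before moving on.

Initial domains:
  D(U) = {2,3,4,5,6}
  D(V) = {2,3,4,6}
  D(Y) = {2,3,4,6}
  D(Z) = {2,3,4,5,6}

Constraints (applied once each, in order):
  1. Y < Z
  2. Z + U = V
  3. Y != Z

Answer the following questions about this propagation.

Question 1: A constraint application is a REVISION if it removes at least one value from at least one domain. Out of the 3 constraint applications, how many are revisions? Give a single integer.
Constraint 1 (Y < Z) on D(Y)={2,3,4,6} D(Z)={2,3,4,5,6}: Y {2,3,4,6}->{2,3,4}; Z {2,3,4,5,6}->{3,4,5,6} => REVISION
Constraint 2 (Z + U = V) on D(Z)={3,4,5,6} D(U)={2,3,4,5,6} D(V)={2,3,4,6}: Z {3,4,5,6}->{3,4}; U {2,3,4,5,6}->{2,3}; V {2,3,4,6}->{6} => REVISION
Constraint 3 (Y != Z) on D(Y)={2,3,4} D(Z)={3,4}: no change => not a revision
Total revisions = 2

Answer: 2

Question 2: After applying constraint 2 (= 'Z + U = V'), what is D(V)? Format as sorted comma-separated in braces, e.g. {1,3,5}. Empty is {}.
Constraint 1 (Y < Z) on D(Y)={2,3,4,6} D(Z)={2,3,4,5,6}: Y {2,3,4,6}->{2,3,4}; Z {2,3,4,5,6}->{3,4,5,6}
Constraint 2 (Z + U = V) on D(Z)={3,4,5,6} D(U)={2,3,4,5,6} D(V)={2,3,4,6}: Z {3,4,5,6}->{3,4}; U {2,3,4,5,6}->{2,3}; V {2,3,4,6}->{6}
So after constraint 2: D(V) = {6}

Answer: {6}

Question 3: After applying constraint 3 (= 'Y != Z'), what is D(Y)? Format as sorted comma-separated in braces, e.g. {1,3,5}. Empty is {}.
Constraint 1 (Y < Z) on D(Y)={2,3,4,6} D(Z)={2,3,4,5,6}: Y {2,3,4,6}->{2,3,4}; Z {2,3,4,5,6}->{3,4,5,6}
Constraint 2 (Z + U = V) on D(Z)={3,4,5,6} D(U)={2,3,4,5,6} D(V)={2,3,4,6}: Z {3,4,5,6}->{3,4}; U {2,3,4,5,6}->{2,3}; V {2,3,4,6}->{6}
Constraint 3 (Y != Z) on D(Y)={2,3,4} D(Z)={3,4}: no change
So after constraint 3: D(Y) = {2,3,4}

Answer: {2,3,4}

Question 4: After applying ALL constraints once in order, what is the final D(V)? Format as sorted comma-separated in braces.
Constraint 1 (Y < Z) on D(Y)={2,3,4,6} D(Z)={2,3,4,5,6}: Y {2,3,4,6}->{2,3,4}; Z {2,3,4,5,6}->{3,4,5,6}
Constraint 2 (Z + U = V) on D(Z)={3,4,5,6} D(U)={2,3,4,5,6} D(V)={2,3,4,6}: Z {3,4,5,6}->{3,4}; U {2,3,4,5,6}->{2,3}; V {2,3,4,6}->{6}
Constraint 3 (Y != Z) on D(Y)={2,3,4} D(Z)={3,4}: no change
So after all 3 constraints: D(V) = {6}

Answer: {6}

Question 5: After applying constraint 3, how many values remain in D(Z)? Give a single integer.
Constraint 1 (Y < Z) on D(Y)={2,3,4,6} D(Z)={2,3,4,5,6}: Y {2,3,4,6}->{2,3,4}; Z {2,3,4,5,6}->{3,4,5,6}
Constraint 2 (Z + U = V) on D(Z)={3,4,5,6} D(U)={2,3,4,5,6} D(V)={2,3,4,6}: Z {3,4,5,6}->{3,4}; U {2,3,4,5,6}->{2,3}; V {2,3,4,6}->{6}
Constraint 3 (Y != Z) on D(Y)={2,3,4} D(Z)={3,4}: no change
So after constraint 3: D(Z)={3,4}, size = 2

Answer: 2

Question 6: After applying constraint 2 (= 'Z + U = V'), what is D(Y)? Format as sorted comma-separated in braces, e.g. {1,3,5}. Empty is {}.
Constraint 1 (Y < Z) on D(Y)={2,3,4,6} D(Z)={2,3,4,5,6}: Y {2,3,4,6}->{2,3,4}; Z {2,3,4,5,6}->{3,4,5,6}
Constraint 2 (Z + U = V) on D(Z)={3,4,5,6} D(U)={2,3,4,5,6} D(V)={2,3,4,6}: Z {3,4,5,6}->{3,4}; U {2,3,4,5,6}->{2,3}; V {2,3,4,6}->{6}
So after constraint 2: D(Y) = {2,3,4}

Answer: {2,3,4}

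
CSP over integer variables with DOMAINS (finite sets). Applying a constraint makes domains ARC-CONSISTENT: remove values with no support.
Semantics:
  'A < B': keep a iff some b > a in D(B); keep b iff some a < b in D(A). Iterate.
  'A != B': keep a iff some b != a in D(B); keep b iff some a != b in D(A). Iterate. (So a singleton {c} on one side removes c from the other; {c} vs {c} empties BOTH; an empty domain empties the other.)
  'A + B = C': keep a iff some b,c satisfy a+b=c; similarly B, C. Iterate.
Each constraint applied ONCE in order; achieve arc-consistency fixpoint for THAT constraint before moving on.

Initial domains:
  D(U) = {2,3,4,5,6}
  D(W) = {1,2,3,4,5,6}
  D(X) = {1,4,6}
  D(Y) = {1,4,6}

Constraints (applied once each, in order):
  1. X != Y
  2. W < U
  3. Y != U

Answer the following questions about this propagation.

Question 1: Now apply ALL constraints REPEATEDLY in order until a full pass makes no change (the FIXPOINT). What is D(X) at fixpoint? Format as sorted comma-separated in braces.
pass 0 (initial): D(X)={1,4,6}
pass 1: W {1,2,3,4,5,6}->{1,2,3,4,5}
pass 2: no change
Fixpoint after 2 passes: D(X) = {1,4,6}

Answer: {1,4,6}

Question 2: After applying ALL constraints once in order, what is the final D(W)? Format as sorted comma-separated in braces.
Constraint 1 (X != Y) on D(X)={1,4,6} D(Y)={1,4,6}: no change
Constraint 2 (W < U) on D(W)={1,2,3,4,5,6} D(U)={2,3,4,5,6}: W {1,2,3,4,5,6}->{1,2,3,4,5}
Constraint 3 (Y != U) on D(Y)={1,4,6} D(U)={2,3,4,5,6}: no change
So after all 3 constraints: D(W) = {1,2,3,4,5}

Answer: {1,2,3,4,5}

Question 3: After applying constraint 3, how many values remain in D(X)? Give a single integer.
Answer: 3

Derivation:
Constraint 1 (X != Y) on D(X)={1,4,6} D(Y)={1,4,6}: no change
Constraint 2 (W < U) on D(W)={1,2,3,4,5,6} D(U)={2,3,4,5,6}: W {1,2,3,4,5,6}->{1,2,3,4,5}
Constraint 3 (Y != U) on D(Y)={1,4,6} D(U)={2,3,4,5,6}: no change
So after constraint 3: D(X)={1,4,6}, size = 3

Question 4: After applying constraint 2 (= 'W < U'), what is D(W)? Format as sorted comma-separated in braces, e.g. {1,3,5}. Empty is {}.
Answer: {1,2,3,4,5}

Derivation:
Constraint 1 (X != Y) on D(X)={1,4,6} D(Y)={1,4,6}: no change
Constraint 2 (W < U) on D(W)={1,2,3,4,5,6} D(U)={2,3,4,5,6}: W {1,2,3,4,5,6}->{1,2,3,4,5}
So after constraint 2: D(W) = {1,2,3,4,5}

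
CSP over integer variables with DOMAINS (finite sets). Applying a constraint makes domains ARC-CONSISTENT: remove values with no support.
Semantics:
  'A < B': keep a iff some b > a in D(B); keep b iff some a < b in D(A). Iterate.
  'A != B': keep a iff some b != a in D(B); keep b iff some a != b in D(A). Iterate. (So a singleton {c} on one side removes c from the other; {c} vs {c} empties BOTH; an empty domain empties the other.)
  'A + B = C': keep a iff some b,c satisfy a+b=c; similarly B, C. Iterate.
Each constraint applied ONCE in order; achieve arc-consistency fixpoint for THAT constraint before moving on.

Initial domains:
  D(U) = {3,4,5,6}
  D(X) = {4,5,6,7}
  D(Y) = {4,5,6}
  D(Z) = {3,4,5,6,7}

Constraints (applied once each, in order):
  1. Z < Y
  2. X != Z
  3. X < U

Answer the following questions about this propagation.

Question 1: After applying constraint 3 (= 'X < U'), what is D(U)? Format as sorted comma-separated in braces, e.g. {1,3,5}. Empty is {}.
Answer: {5,6}

Derivation:
Constraint 1 (Z < Y) on D(Z)={3,4,5,6,7} D(Y)={4,5,6}: Z {3,4,5,6,7}->{3,4,5}
Constraint 2 (X != Z) on D(X)={4,5,6,7} D(Z)={3,4,5}: no change
Constraint 3 (X < U) on D(X)={4,5,6,7} D(U)={3,4,5,6}: X {4,5,6,7}->{4,5}; U {3,4,5,6}->{5,6}
So after constraint 3: D(U) = {5,6}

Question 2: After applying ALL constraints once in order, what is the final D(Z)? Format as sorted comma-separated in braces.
Constraint 1 (Z < Y) on D(Z)={3,4,5,6,7} D(Y)={4,5,6}: Z {3,4,5,6,7}->{3,4,5}
Constraint 2 (X != Z) on D(X)={4,5,6,7} D(Z)={3,4,5}: no change
Constraint 3 (X < U) on D(X)={4,5,6,7} D(U)={3,4,5,6}: X {4,5,6,7}->{4,5}; U {3,4,5,6}->{5,6}
So after all 3 constraints: D(Z) = {3,4,5}

Answer: {3,4,5}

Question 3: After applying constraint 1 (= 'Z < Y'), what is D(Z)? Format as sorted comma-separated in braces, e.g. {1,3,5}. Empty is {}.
Answer: {3,4,5}

Derivation:
Constraint 1 (Z < Y) on D(Z)={3,4,5,6,7} D(Y)={4,5,6}: Z {3,4,5,6,7}->{3,4,5}
So after constraint 1: D(Z) = {3,4,5}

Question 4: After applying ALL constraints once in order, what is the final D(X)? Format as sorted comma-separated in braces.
Constraint 1 (Z < Y) on D(Z)={3,4,5,6,7} D(Y)={4,5,6}: Z {3,4,5,6,7}->{3,4,5}
Constraint 2 (X != Z) on D(X)={4,5,6,7} D(Z)={3,4,5}: no change
Constraint 3 (X < U) on D(X)={4,5,6,7} D(U)={3,4,5,6}: X {4,5,6,7}->{4,5}; U {3,4,5,6}->{5,6}
So after all 3 constraints: D(X) = {4,5}

Answer: {4,5}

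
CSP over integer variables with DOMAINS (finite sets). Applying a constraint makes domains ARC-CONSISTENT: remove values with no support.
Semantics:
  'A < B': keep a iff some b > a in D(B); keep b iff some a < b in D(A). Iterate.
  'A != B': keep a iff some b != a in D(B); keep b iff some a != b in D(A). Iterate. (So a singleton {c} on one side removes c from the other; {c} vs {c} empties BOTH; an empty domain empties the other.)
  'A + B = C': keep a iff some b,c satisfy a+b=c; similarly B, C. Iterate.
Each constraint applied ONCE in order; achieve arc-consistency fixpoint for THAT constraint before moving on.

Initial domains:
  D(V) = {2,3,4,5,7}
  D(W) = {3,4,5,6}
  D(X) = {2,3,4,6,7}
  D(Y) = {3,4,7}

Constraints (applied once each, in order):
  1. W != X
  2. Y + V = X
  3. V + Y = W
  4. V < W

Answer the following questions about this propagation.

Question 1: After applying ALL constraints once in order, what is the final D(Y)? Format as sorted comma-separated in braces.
Answer: {3,4}

Derivation:
Constraint 1 (W != X) on D(W)={3,4,5,6} D(X)={2,3,4,6,7}: no change
Constraint 2 (Y + V = X) on D(Y)={3,4,7} D(V)={2,3,4,5,7} D(X)={2,3,4,6,7}: Y {3,4,7}->{3,4}; V {2,3,4,5,7}->{2,3,4}; X {2,3,4,6,7}->{6,7}
Constraint 3 (V + Y = W) on D(V)={2,3,4} D(Y)={3,4} D(W)={3,4,5,6}: V {2,3,4}->{2,3}; W {3,4,5,6}->{5,6}
Constraint 4 (V < W) on D(V)={2,3} D(W)={5,6}: no change
So after all 4 constraints: D(Y) = {3,4}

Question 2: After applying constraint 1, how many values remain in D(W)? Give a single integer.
Answer: 4

Derivation:
Constraint 1 (W != X) on D(W)={3,4,5,6} D(X)={2,3,4,6,7}: no change
So after constraint 1: D(W)={3,4,5,6}, size = 4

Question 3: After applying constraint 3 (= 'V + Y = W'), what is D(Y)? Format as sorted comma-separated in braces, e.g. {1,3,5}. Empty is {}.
Answer: {3,4}

Derivation:
Constraint 1 (W != X) on D(W)={3,4,5,6} D(X)={2,3,4,6,7}: no change
Constraint 2 (Y + V = X) on D(Y)={3,4,7} D(V)={2,3,4,5,7} D(X)={2,3,4,6,7}: Y {3,4,7}->{3,4}; V {2,3,4,5,7}->{2,3,4}; X {2,3,4,6,7}->{6,7}
Constraint 3 (V + Y = W) on D(V)={2,3,4} D(Y)={3,4} D(W)={3,4,5,6}: V {2,3,4}->{2,3}; W {3,4,5,6}->{5,6}
So after constraint 3: D(Y) = {3,4}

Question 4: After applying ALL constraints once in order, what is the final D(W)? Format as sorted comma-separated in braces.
Answer: {5,6}

Derivation:
Constraint 1 (W != X) on D(W)={3,4,5,6} D(X)={2,3,4,6,7}: no change
Constraint 2 (Y + V = X) on D(Y)={3,4,7} D(V)={2,3,4,5,7} D(X)={2,3,4,6,7}: Y {3,4,7}->{3,4}; V {2,3,4,5,7}->{2,3,4}; X {2,3,4,6,7}->{6,7}
Constraint 3 (V + Y = W) on D(V)={2,3,4} D(Y)={3,4} D(W)={3,4,5,6}: V {2,3,4}->{2,3}; W {3,4,5,6}->{5,6}
Constraint 4 (V < W) on D(V)={2,3} D(W)={5,6}: no change
So after all 4 constraints: D(W) = {5,6}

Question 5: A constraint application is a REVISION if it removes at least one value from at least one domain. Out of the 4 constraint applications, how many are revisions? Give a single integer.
Answer: 2

Derivation:
Constraint 1 (W != X) on D(W)={3,4,5,6} D(X)={2,3,4,6,7}: no change => not a revision
Constraint 2 (Y + V = X) on D(Y)={3,4,7} D(V)={2,3,4,5,7} D(X)={2,3,4,6,7}: Y {3,4,7}->{3,4}; V {2,3,4,5,7}->{2,3,4}; X {2,3,4,6,7}->{6,7} => REVISION
Constraint 3 (V + Y = W) on D(V)={2,3,4} D(Y)={3,4} D(W)={3,4,5,6}: V {2,3,4}->{2,3}; W {3,4,5,6}->{5,6} => REVISION
Constraint 4 (V < W) on D(V)={2,3} D(W)={5,6}: no change => not a revision
Total revisions = 2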